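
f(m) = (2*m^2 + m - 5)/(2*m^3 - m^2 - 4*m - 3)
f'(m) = (4*m + 1)/(2*m^3 - m^2 - 4*m - 3) + (-6*m^2 + 2*m + 4)*(2*m^2 + m - 5)/(2*m^3 - m^2 - 4*m - 3)^2 = (-4*m^4 - 4*m^3 + 23*m^2 - 22*m - 23)/(4*m^6 - 4*m^5 - 15*m^4 - 4*m^3 + 22*m^2 + 24*m + 9)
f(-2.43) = -0.16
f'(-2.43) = 0.11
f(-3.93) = -0.18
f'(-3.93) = -0.02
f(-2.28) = -0.14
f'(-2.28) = 0.17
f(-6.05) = -0.14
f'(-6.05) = -0.02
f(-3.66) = -0.18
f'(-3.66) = -0.02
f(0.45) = 0.86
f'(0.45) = -1.24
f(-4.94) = -0.16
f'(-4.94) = -0.02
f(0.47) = 0.84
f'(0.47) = -1.21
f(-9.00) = -0.10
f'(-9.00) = -0.00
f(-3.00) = -0.19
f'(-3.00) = 0.01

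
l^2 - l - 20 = (l - 5)*(l + 4)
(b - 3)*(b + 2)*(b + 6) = b^3 + 5*b^2 - 12*b - 36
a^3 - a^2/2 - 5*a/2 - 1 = (a - 2)*(a + 1/2)*(a + 1)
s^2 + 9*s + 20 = (s + 4)*(s + 5)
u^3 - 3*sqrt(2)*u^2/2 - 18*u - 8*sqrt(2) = (u - 4*sqrt(2))*(u + sqrt(2)/2)*(u + 2*sqrt(2))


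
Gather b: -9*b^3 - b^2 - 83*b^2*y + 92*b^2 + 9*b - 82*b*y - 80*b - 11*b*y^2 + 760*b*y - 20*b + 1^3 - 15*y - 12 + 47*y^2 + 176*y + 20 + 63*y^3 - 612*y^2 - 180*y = -9*b^3 + b^2*(91 - 83*y) + b*(-11*y^2 + 678*y - 91) + 63*y^3 - 565*y^2 - 19*y + 9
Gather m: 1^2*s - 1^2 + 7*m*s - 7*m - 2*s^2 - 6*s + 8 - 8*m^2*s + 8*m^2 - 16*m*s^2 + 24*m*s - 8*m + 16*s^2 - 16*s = m^2*(8 - 8*s) + m*(-16*s^2 + 31*s - 15) + 14*s^2 - 21*s + 7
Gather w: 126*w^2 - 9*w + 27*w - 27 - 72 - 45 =126*w^2 + 18*w - 144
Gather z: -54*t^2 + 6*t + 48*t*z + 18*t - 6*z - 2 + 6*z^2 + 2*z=-54*t^2 + 24*t + 6*z^2 + z*(48*t - 4) - 2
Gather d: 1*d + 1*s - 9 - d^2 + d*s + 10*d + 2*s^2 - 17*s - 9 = -d^2 + d*(s + 11) + 2*s^2 - 16*s - 18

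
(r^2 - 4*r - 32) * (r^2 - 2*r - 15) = r^4 - 6*r^3 - 39*r^2 + 124*r + 480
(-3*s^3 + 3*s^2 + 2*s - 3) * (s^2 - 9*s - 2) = -3*s^5 + 30*s^4 - 19*s^3 - 27*s^2 + 23*s + 6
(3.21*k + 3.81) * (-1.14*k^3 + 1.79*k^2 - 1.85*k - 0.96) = -3.6594*k^4 + 1.4025*k^3 + 0.8814*k^2 - 10.1301*k - 3.6576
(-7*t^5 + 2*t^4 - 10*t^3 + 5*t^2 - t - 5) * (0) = 0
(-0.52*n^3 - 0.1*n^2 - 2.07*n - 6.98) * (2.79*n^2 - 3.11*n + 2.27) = -1.4508*n^5 + 1.3382*n^4 - 6.6447*n^3 - 13.2635*n^2 + 17.0089*n - 15.8446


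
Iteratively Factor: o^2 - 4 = (o + 2)*(o - 2)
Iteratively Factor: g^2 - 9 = (g + 3)*(g - 3)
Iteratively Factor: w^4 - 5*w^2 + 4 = (w - 1)*(w^3 + w^2 - 4*w - 4) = (w - 1)*(w + 2)*(w^2 - w - 2) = (w - 1)*(w + 1)*(w + 2)*(w - 2)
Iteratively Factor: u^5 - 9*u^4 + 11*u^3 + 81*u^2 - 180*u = (u - 3)*(u^4 - 6*u^3 - 7*u^2 + 60*u) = (u - 4)*(u - 3)*(u^3 - 2*u^2 - 15*u) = (u - 4)*(u - 3)*(u + 3)*(u^2 - 5*u) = u*(u - 4)*(u - 3)*(u + 3)*(u - 5)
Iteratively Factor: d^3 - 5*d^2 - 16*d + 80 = (d + 4)*(d^2 - 9*d + 20) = (d - 5)*(d + 4)*(d - 4)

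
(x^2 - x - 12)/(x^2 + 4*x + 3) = (x - 4)/(x + 1)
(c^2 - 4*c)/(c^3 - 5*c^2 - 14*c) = (4 - c)/(-c^2 + 5*c + 14)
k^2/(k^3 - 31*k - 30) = k^2/(k^3 - 31*k - 30)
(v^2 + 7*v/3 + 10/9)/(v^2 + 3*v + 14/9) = (3*v + 5)/(3*v + 7)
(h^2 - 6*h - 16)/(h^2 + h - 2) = (h - 8)/(h - 1)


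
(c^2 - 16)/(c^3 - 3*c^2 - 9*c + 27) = (c^2 - 16)/(c^3 - 3*c^2 - 9*c + 27)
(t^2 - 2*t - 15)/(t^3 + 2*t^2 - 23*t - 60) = 1/(t + 4)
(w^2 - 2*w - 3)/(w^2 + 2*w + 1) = (w - 3)/(w + 1)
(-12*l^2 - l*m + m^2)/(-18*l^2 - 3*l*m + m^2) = (4*l - m)/(6*l - m)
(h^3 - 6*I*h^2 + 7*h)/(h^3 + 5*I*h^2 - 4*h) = (h - 7*I)/(h + 4*I)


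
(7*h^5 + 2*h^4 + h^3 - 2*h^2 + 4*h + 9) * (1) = 7*h^5 + 2*h^4 + h^3 - 2*h^2 + 4*h + 9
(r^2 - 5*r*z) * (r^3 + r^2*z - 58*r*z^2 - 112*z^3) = r^5 - 4*r^4*z - 63*r^3*z^2 + 178*r^2*z^3 + 560*r*z^4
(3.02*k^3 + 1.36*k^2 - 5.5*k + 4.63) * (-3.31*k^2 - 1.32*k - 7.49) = -9.9962*k^5 - 8.488*k^4 - 6.21*k^3 - 18.2517*k^2 + 35.0834*k - 34.6787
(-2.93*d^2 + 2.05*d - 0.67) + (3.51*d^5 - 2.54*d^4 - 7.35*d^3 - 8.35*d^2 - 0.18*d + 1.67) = 3.51*d^5 - 2.54*d^4 - 7.35*d^3 - 11.28*d^2 + 1.87*d + 1.0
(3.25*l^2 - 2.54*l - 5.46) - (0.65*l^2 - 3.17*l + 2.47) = 2.6*l^2 + 0.63*l - 7.93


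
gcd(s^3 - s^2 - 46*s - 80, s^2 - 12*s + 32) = s - 8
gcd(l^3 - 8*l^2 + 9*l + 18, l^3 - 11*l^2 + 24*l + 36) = l^2 - 5*l - 6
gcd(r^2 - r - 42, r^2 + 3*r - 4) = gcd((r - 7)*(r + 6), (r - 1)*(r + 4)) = 1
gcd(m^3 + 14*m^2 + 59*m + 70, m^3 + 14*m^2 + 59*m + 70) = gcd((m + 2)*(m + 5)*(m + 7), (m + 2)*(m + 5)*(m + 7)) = m^3 + 14*m^2 + 59*m + 70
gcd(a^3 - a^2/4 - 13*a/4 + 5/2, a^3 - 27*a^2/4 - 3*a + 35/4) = a - 1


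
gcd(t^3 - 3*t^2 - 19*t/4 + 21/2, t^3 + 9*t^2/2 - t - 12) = t^2 + t/2 - 3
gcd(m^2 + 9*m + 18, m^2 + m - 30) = m + 6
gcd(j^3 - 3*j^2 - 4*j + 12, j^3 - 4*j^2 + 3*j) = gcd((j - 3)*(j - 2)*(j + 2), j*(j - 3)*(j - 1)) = j - 3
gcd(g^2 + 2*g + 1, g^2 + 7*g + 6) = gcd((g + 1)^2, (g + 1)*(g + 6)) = g + 1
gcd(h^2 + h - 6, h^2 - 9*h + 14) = h - 2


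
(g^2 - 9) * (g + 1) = g^3 + g^2 - 9*g - 9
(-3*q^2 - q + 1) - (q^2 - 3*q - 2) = -4*q^2 + 2*q + 3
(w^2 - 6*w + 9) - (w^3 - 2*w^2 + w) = -w^3 + 3*w^2 - 7*w + 9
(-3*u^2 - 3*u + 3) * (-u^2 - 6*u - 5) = 3*u^4 + 21*u^3 + 30*u^2 - 3*u - 15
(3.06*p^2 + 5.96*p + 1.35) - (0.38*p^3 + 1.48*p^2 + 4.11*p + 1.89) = -0.38*p^3 + 1.58*p^2 + 1.85*p - 0.54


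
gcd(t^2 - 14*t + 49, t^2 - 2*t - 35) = t - 7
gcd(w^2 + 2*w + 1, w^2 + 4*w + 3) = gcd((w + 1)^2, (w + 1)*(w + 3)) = w + 1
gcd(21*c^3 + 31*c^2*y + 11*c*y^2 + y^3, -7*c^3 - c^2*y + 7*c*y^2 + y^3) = 7*c^2 + 8*c*y + y^2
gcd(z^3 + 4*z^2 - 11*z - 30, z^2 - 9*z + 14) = 1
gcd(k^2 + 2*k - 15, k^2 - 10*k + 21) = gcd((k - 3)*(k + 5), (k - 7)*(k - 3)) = k - 3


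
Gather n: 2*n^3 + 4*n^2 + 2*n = 2*n^3 + 4*n^2 + 2*n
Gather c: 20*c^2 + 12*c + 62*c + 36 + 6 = 20*c^2 + 74*c + 42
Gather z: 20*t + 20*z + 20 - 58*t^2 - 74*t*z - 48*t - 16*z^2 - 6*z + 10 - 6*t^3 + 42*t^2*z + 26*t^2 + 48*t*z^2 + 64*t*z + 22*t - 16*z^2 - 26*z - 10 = -6*t^3 - 32*t^2 - 6*t + z^2*(48*t - 32) + z*(42*t^2 - 10*t - 12) + 20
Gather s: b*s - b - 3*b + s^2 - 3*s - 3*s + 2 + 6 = -4*b + s^2 + s*(b - 6) + 8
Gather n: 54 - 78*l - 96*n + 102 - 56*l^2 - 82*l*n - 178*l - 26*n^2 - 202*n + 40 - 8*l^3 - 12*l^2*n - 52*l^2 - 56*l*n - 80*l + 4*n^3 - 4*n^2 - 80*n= -8*l^3 - 108*l^2 - 336*l + 4*n^3 - 30*n^2 + n*(-12*l^2 - 138*l - 378) + 196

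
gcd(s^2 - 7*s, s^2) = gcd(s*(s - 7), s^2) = s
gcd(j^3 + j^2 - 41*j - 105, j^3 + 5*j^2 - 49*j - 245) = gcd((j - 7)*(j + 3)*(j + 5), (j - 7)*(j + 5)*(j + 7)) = j^2 - 2*j - 35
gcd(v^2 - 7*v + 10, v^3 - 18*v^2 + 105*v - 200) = v - 5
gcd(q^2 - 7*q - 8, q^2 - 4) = 1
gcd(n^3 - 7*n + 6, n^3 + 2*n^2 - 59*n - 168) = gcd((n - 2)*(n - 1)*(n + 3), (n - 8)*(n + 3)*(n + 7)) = n + 3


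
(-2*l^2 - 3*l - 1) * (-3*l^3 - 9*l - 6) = 6*l^5 + 9*l^4 + 21*l^3 + 39*l^2 + 27*l + 6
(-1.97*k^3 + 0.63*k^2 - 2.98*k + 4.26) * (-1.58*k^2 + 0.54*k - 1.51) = 3.1126*k^5 - 2.0592*k^4 + 8.0233*k^3 - 9.2913*k^2 + 6.8002*k - 6.4326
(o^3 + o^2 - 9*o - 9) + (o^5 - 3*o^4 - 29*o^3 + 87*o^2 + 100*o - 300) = o^5 - 3*o^4 - 28*o^3 + 88*o^2 + 91*o - 309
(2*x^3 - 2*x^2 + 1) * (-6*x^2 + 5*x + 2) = -12*x^5 + 22*x^4 - 6*x^3 - 10*x^2 + 5*x + 2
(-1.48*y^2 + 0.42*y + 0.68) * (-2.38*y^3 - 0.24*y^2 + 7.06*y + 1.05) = 3.5224*y^5 - 0.6444*y^4 - 12.168*y^3 + 1.248*y^2 + 5.2418*y + 0.714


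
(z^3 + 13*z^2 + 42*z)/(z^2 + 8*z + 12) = z*(z + 7)/(z + 2)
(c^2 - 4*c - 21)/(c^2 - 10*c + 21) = (c + 3)/(c - 3)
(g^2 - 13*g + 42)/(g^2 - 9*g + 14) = (g - 6)/(g - 2)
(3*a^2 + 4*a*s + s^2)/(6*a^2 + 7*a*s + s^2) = (3*a + s)/(6*a + s)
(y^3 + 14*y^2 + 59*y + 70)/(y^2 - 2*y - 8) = (y^2 + 12*y + 35)/(y - 4)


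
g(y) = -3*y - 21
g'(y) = -3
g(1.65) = -25.95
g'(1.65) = -3.00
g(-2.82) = -12.54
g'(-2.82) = -3.00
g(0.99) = -23.97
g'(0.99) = -3.00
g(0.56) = -22.68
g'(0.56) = -3.00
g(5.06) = -36.18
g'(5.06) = -3.00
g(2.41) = -28.23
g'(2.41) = -3.00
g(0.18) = -21.54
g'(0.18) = -3.00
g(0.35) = -22.05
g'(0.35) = -3.00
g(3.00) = -30.00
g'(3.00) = -3.00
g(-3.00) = -12.00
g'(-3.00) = -3.00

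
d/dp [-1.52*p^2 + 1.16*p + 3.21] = 1.16 - 3.04*p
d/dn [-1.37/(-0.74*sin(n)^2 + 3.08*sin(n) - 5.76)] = (4.2196 - 2.0276*sin(n))*cos(n)/(0.74*sin(n)^2 - 3.08*sin(n) + 5.76)^2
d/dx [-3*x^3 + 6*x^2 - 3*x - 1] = -9*x^2 + 12*x - 3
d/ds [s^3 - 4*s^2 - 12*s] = 3*s^2 - 8*s - 12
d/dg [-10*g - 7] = -10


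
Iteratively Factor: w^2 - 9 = (w + 3)*(w - 3)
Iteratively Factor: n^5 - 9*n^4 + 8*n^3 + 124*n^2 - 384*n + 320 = (n - 2)*(n^4 - 7*n^3 - 6*n^2 + 112*n - 160) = (n - 4)*(n - 2)*(n^3 - 3*n^2 - 18*n + 40) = (n - 4)*(n - 2)*(n + 4)*(n^2 - 7*n + 10) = (n - 5)*(n - 4)*(n - 2)*(n + 4)*(n - 2)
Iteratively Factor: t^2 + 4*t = (t + 4)*(t)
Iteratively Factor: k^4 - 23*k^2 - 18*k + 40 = (k - 1)*(k^3 + k^2 - 22*k - 40) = (k - 1)*(k + 2)*(k^2 - k - 20) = (k - 1)*(k + 2)*(k + 4)*(k - 5)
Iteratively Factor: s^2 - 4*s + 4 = (s - 2)*(s - 2)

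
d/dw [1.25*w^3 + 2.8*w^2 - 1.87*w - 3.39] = 3.75*w^2 + 5.6*w - 1.87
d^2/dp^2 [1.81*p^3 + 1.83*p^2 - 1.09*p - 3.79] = 10.86*p + 3.66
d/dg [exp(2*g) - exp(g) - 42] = (2*exp(g) - 1)*exp(g)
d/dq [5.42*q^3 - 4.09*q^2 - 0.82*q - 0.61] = 16.26*q^2 - 8.18*q - 0.82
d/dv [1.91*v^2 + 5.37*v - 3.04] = 3.82*v + 5.37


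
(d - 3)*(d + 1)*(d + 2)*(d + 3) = d^4 + 3*d^3 - 7*d^2 - 27*d - 18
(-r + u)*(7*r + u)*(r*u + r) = -7*r^3*u - 7*r^3 + 6*r^2*u^2 + 6*r^2*u + r*u^3 + r*u^2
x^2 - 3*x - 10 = (x - 5)*(x + 2)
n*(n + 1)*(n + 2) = n^3 + 3*n^2 + 2*n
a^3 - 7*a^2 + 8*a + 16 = (a - 4)^2*(a + 1)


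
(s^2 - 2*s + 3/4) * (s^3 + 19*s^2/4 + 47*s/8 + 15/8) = s^5 + 11*s^4/4 - 23*s^3/8 - 101*s^2/16 + 21*s/32 + 45/32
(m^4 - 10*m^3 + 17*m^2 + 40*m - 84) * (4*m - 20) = 4*m^5 - 60*m^4 + 268*m^3 - 180*m^2 - 1136*m + 1680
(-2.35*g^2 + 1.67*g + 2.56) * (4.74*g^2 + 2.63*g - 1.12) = -11.139*g^4 + 1.7353*g^3 + 19.1585*g^2 + 4.8624*g - 2.8672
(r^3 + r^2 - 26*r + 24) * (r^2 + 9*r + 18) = r^5 + 10*r^4 + r^3 - 192*r^2 - 252*r + 432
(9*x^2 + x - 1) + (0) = 9*x^2 + x - 1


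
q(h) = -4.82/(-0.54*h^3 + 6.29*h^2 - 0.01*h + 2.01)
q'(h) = -4.82*(1.62*h^2 - 12.58*h + 0.01)/(-0.54*h^3 + 6.29*h^2 - 0.01*h + 2.01)^2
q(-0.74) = -0.85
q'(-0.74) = -1.52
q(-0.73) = -0.86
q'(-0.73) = -1.56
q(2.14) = -0.19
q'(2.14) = 0.14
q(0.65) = -1.07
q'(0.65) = 1.77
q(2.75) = -0.13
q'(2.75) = 0.07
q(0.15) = -2.24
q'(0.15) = 1.92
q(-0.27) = -1.94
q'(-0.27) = -2.76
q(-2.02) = -0.15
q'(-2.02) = -0.15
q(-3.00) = -0.07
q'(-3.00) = -0.05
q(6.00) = -0.04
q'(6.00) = 0.01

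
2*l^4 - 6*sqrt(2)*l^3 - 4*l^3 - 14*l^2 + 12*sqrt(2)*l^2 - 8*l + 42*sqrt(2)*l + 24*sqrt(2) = (l - 4)*(l - 3*sqrt(2))*(sqrt(2)*l + sqrt(2))^2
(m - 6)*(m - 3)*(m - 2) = m^3 - 11*m^2 + 36*m - 36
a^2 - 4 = (a - 2)*(a + 2)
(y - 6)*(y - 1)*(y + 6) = y^3 - y^2 - 36*y + 36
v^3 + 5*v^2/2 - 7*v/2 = v*(v - 1)*(v + 7/2)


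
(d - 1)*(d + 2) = d^2 + d - 2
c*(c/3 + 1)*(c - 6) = c^3/3 - c^2 - 6*c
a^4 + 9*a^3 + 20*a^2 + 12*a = a*(a + 1)*(a + 2)*(a + 6)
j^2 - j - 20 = (j - 5)*(j + 4)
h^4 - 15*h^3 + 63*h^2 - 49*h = h*(h - 7)^2*(h - 1)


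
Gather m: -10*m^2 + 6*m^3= 6*m^3 - 10*m^2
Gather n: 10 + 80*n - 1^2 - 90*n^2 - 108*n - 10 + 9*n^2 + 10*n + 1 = -81*n^2 - 18*n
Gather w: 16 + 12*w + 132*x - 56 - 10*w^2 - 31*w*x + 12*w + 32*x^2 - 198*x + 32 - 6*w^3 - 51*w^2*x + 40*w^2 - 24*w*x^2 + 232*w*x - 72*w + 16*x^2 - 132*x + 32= -6*w^3 + w^2*(30 - 51*x) + w*(-24*x^2 + 201*x - 48) + 48*x^2 - 198*x + 24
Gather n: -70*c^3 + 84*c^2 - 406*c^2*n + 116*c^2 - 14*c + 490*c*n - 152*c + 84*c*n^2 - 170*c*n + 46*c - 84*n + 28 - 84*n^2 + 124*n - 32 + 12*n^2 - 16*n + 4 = -70*c^3 + 200*c^2 - 120*c + n^2*(84*c - 72) + n*(-406*c^2 + 320*c + 24)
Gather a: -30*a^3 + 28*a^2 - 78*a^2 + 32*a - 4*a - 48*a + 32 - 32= -30*a^3 - 50*a^2 - 20*a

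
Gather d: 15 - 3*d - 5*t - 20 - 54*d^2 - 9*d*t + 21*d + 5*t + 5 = -54*d^2 + d*(18 - 9*t)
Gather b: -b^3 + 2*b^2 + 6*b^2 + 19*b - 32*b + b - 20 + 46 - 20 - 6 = -b^3 + 8*b^2 - 12*b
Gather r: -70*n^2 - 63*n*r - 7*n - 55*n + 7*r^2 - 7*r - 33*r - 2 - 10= -70*n^2 - 62*n + 7*r^2 + r*(-63*n - 40) - 12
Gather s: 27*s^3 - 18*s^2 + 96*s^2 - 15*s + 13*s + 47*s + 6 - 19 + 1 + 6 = 27*s^3 + 78*s^2 + 45*s - 6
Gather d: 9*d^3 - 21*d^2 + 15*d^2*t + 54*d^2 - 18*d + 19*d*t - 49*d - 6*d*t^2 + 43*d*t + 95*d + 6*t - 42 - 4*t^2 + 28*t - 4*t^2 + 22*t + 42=9*d^3 + d^2*(15*t + 33) + d*(-6*t^2 + 62*t + 28) - 8*t^2 + 56*t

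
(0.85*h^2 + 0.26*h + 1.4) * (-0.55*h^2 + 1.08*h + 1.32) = -0.4675*h^4 + 0.775*h^3 + 0.6328*h^2 + 1.8552*h + 1.848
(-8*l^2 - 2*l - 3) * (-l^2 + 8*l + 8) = 8*l^4 - 62*l^3 - 77*l^2 - 40*l - 24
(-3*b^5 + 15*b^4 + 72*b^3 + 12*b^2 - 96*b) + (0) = -3*b^5 + 15*b^4 + 72*b^3 + 12*b^2 - 96*b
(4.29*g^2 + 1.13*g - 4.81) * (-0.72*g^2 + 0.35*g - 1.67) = -3.0888*g^4 + 0.6879*g^3 - 3.3056*g^2 - 3.5706*g + 8.0327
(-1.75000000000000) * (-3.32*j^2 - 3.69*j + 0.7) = 5.81*j^2 + 6.4575*j - 1.225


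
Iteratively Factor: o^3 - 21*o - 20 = (o + 1)*(o^2 - o - 20) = (o + 1)*(o + 4)*(o - 5)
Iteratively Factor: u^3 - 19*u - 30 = (u + 3)*(u^2 - 3*u - 10) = (u + 2)*(u + 3)*(u - 5)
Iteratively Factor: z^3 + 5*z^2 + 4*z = (z + 4)*(z^2 + z) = (z + 1)*(z + 4)*(z)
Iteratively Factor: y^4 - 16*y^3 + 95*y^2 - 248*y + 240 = (y - 4)*(y^3 - 12*y^2 + 47*y - 60) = (y - 4)*(y - 3)*(y^2 - 9*y + 20) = (y - 5)*(y - 4)*(y - 3)*(y - 4)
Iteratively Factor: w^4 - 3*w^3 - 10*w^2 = (w - 5)*(w^3 + 2*w^2) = w*(w - 5)*(w^2 + 2*w) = w*(w - 5)*(w + 2)*(w)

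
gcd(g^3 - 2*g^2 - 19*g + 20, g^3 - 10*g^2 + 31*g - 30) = g - 5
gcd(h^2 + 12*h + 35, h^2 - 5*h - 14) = 1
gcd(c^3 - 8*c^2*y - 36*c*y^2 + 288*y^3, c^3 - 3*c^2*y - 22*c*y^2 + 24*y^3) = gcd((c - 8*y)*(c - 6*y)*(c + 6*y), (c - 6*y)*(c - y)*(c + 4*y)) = -c + 6*y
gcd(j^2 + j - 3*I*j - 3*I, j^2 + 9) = j - 3*I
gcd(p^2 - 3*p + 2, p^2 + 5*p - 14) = p - 2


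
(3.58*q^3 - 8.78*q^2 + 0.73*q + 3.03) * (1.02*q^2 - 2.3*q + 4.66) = 3.6516*q^5 - 17.1896*q^4 + 37.6214*q^3 - 39.5032*q^2 - 3.5672*q + 14.1198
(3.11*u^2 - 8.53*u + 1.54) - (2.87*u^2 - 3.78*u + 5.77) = 0.24*u^2 - 4.75*u - 4.23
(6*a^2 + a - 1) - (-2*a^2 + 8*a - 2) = 8*a^2 - 7*a + 1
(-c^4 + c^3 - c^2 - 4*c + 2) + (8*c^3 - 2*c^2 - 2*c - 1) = -c^4 + 9*c^3 - 3*c^2 - 6*c + 1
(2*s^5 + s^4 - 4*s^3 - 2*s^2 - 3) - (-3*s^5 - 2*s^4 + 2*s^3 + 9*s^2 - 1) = 5*s^5 + 3*s^4 - 6*s^3 - 11*s^2 - 2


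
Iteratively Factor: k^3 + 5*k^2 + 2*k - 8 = (k + 2)*(k^2 + 3*k - 4) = (k - 1)*(k + 2)*(k + 4)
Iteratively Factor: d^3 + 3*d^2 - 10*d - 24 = (d - 3)*(d^2 + 6*d + 8) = (d - 3)*(d + 2)*(d + 4)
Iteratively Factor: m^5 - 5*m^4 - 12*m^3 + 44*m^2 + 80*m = (m + 2)*(m^4 - 7*m^3 + 2*m^2 + 40*m) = m*(m + 2)*(m^3 - 7*m^2 + 2*m + 40) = m*(m - 4)*(m + 2)*(m^2 - 3*m - 10) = m*(m - 5)*(m - 4)*(m + 2)*(m + 2)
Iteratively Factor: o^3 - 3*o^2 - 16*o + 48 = (o - 3)*(o^2 - 16) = (o - 4)*(o - 3)*(o + 4)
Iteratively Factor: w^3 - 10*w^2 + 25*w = (w - 5)*(w^2 - 5*w) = w*(w - 5)*(w - 5)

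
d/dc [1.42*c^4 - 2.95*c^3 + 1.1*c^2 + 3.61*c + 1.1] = 5.68*c^3 - 8.85*c^2 + 2.2*c + 3.61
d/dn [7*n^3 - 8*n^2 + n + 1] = 21*n^2 - 16*n + 1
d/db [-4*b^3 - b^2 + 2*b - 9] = -12*b^2 - 2*b + 2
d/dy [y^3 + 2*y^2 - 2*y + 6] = 3*y^2 + 4*y - 2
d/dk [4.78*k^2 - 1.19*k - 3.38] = 9.56*k - 1.19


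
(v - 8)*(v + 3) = v^2 - 5*v - 24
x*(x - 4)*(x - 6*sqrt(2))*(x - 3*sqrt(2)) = x^4 - 9*sqrt(2)*x^3 - 4*x^3 + 36*x^2 + 36*sqrt(2)*x^2 - 144*x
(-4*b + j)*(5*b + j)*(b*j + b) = -20*b^3*j - 20*b^3 + b^2*j^2 + b^2*j + b*j^3 + b*j^2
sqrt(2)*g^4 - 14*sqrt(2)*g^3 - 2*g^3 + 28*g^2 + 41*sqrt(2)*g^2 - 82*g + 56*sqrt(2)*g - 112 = (g - 8)*(g - 7)*(g - sqrt(2))*(sqrt(2)*g + sqrt(2))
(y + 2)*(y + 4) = y^2 + 6*y + 8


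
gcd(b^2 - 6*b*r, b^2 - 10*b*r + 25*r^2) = 1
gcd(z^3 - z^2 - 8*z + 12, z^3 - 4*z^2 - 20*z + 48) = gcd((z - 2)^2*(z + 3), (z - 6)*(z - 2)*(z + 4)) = z - 2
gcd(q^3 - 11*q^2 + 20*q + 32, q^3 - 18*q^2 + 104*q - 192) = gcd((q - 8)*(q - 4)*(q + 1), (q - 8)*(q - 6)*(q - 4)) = q^2 - 12*q + 32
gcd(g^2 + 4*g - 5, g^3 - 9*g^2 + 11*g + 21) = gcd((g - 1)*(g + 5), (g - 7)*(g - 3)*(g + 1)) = 1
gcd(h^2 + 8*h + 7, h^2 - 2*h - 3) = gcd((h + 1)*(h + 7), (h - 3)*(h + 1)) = h + 1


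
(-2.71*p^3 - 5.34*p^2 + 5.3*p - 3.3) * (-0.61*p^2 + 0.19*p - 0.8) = 1.6531*p^5 + 2.7425*p^4 - 2.0796*p^3 + 7.292*p^2 - 4.867*p + 2.64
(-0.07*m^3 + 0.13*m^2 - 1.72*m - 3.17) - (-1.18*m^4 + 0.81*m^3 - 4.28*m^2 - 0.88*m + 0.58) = 1.18*m^4 - 0.88*m^3 + 4.41*m^2 - 0.84*m - 3.75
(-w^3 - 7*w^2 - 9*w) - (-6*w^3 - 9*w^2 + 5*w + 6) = 5*w^3 + 2*w^2 - 14*w - 6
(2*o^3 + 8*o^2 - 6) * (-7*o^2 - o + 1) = -14*o^5 - 58*o^4 - 6*o^3 + 50*o^2 + 6*o - 6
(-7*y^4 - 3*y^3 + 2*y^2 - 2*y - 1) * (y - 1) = -7*y^5 + 4*y^4 + 5*y^3 - 4*y^2 + y + 1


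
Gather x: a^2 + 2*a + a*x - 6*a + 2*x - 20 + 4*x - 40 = a^2 - 4*a + x*(a + 6) - 60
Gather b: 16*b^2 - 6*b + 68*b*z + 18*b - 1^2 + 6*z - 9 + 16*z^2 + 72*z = 16*b^2 + b*(68*z + 12) + 16*z^2 + 78*z - 10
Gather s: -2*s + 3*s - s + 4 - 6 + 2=0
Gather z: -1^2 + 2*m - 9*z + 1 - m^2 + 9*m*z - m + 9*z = -m^2 + 9*m*z + m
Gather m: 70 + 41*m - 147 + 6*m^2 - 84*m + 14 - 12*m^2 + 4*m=-6*m^2 - 39*m - 63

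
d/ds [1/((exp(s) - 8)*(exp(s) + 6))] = 2*(1 - exp(s))*exp(s)/(exp(4*s) - 4*exp(3*s) - 92*exp(2*s) + 192*exp(s) + 2304)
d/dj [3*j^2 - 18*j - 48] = 6*j - 18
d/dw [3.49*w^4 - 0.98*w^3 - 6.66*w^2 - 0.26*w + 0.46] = 13.96*w^3 - 2.94*w^2 - 13.32*w - 0.26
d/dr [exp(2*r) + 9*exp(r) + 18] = (2*exp(r) + 9)*exp(r)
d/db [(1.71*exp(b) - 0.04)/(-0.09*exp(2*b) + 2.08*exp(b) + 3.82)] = (0.1539*exp(2*b) - 0.0072000000000001*exp(b) + 6.6154)*exp(b)/(0.0081*exp(4*b) - 0.3744*exp(3*b) + 3.6388*exp(2*b) + 15.8912*exp(b) + 14.5924)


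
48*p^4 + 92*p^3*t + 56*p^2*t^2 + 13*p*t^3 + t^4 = (p + t)*(2*p + t)*(4*p + t)*(6*p + t)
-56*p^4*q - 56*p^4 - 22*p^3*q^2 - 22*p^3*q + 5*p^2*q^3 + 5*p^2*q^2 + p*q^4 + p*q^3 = (-4*p + q)*(2*p + q)*(7*p + q)*(p*q + p)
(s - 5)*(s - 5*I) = s^2 - 5*s - 5*I*s + 25*I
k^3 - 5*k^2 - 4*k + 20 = (k - 5)*(k - 2)*(k + 2)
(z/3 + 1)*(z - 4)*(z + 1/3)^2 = z^4/3 - z^3/9 - 113*z^2/27 - 73*z/27 - 4/9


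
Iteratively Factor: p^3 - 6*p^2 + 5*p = (p)*(p^2 - 6*p + 5) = p*(p - 5)*(p - 1)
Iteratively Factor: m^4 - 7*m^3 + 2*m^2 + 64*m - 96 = (m - 4)*(m^3 - 3*m^2 - 10*m + 24) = (m - 4)^2*(m^2 + m - 6) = (m - 4)^2*(m + 3)*(m - 2)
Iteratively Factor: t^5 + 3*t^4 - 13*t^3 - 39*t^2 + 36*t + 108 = (t + 2)*(t^4 + t^3 - 15*t^2 - 9*t + 54) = (t + 2)*(t + 3)*(t^3 - 2*t^2 - 9*t + 18) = (t - 2)*(t + 2)*(t + 3)*(t^2 - 9) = (t - 3)*(t - 2)*(t + 2)*(t + 3)*(t + 3)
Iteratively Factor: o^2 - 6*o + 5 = (o - 1)*(o - 5)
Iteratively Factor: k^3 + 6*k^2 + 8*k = (k)*(k^2 + 6*k + 8) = k*(k + 4)*(k + 2)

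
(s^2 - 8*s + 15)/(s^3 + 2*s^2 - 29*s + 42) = (s - 5)/(s^2 + 5*s - 14)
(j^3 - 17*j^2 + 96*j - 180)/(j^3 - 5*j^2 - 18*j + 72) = (j^2 - 11*j + 30)/(j^2 + j - 12)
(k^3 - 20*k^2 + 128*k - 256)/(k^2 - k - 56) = (k^2 - 12*k + 32)/(k + 7)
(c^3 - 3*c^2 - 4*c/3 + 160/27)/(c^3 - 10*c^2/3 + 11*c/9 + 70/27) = (9*c^2 - 12*c - 32)/(9*c^2 - 15*c - 14)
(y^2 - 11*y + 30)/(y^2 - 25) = (y - 6)/(y + 5)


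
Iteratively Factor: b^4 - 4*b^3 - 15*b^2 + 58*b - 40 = (b - 5)*(b^3 + b^2 - 10*b + 8) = (b - 5)*(b - 2)*(b^2 + 3*b - 4) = (b - 5)*(b - 2)*(b - 1)*(b + 4)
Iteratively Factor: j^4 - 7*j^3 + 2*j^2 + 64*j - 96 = (j - 4)*(j^3 - 3*j^2 - 10*j + 24) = (j - 4)^2*(j^2 + j - 6) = (j - 4)^2*(j - 2)*(j + 3)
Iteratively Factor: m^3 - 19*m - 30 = (m + 2)*(m^2 - 2*m - 15) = (m - 5)*(m + 2)*(m + 3)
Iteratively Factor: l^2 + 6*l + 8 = (l + 4)*(l + 2)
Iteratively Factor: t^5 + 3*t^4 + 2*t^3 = (t)*(t^4 + 3*t^3 + 2*t^2) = t*(t + 2)*(t^3 + t^2) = t^2*(t + 2)*(t^2 + t) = t^3*(t + 2)*(t + 1)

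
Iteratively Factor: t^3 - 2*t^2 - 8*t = (t + 2)*(t^2 - 4*t) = (t - 4)*(t + 2)*(t)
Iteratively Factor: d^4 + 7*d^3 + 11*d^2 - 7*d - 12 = (d + 1)*(d^3 + 6*d^2 + 5*d - 12) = (d + 1)*(d + 4)*(d^2 + 2*d - 3) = (d - 1)*(d + 1)*(d + 4)*(d + 3)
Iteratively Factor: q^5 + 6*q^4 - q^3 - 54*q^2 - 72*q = (q + 2)*(q^4 + 4*q^3 - 9*q^2 - 36*q) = q*(q + 2)*(q^3 + 4*q^2 - 9*q - 36) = q*(q - 3)*(q + 2)*(q^2 + 7*q + 12) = q*(q - 3)*(q + 2)*(q + 3)*(q + 4)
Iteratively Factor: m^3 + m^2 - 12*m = (m - 3)*(m^2 + 4*m) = m*(m - 3)*(m + 4)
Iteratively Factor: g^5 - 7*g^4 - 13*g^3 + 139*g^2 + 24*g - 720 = (g - 5)*(g^4 - 2*g^3 - 23*g^2 + 24*g + 144) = (g - 5)*(g + 3)*(g^3 - 5*g^2 - 8*g + 48) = (g - 5)*(g - 4)*(g + 3)*(g^2 - g - 12) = (g - 5)*(g - 4)^2*(g + 3)*(g + 3)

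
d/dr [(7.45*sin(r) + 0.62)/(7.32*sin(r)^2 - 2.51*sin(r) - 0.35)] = (-9.0768*sin(r) + 27.267*cos(2*r) - 28.3183)*cos(r)/(-7.32*sin(r)^2 + 2.51*sin(r) + 0.35)^2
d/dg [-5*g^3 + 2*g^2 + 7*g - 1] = -15*g^2 + 4*g + 7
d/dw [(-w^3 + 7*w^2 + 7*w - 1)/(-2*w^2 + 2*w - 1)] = (2*w^4 - 4*w^3 + 31*w^2 - 18*w - 5)/(4*w^4 - 8*w^3 + 8*w^2 - 4*w + 1)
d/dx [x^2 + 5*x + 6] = 2*x + 5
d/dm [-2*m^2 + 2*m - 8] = 2 - 4*m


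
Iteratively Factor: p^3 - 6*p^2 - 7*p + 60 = (p + 3)*(p^2 - 9*p + 20) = (p - 4)*(p + 3)*(p - 5)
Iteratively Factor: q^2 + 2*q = (q + 2)*(q)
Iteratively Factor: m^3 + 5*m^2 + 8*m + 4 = (m + 1)*(m^2 + 4*m + 4) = (m + 1)*(m + 2)*(m + 2)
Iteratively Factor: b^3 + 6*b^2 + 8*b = (b + 2)*(b^2 + 4*b) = b*(b + 2)*(b + 4)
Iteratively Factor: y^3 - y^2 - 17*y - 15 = (y + 3)*(y^2 - 4*y - 5) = (y + 1)*(y + 3)*(y - 5)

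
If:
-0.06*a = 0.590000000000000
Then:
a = -9.83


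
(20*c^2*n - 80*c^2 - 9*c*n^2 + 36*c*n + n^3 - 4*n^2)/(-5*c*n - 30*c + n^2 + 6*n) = (-4*c*n + 16*c + n^2 - 4*n)/(n + 6)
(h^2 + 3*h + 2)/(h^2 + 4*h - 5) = (h^2 + 3*h + 2)/(h^2 + 4*h - 5)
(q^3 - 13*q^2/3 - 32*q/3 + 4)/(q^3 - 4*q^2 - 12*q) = (q - 1/3)/q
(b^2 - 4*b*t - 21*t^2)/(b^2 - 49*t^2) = (b + 3*t)/(b + 7*t)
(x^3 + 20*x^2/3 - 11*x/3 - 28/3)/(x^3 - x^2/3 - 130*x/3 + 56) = (x + 1)/(x - 6)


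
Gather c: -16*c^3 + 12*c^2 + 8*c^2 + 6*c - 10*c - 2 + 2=-16*c^3 + 20*c^2 - 4*c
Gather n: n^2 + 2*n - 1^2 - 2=n^2 + 2*n - 3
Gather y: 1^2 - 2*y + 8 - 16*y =9 - 18*y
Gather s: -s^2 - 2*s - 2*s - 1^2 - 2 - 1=-s^2 - 4*s - 4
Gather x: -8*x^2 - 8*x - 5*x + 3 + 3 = -8*x^2 - 13*x + 6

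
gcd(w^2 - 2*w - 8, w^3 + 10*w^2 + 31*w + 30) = w + 2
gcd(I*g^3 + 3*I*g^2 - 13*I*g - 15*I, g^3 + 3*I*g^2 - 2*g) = 1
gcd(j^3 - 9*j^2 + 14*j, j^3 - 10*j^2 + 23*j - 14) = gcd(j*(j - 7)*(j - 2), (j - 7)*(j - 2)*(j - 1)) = j^2 - 9*j + 14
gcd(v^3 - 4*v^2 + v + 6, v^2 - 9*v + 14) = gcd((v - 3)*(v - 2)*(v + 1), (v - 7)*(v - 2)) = v - 2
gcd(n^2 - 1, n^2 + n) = n + 1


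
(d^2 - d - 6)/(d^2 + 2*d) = (d - 3)/d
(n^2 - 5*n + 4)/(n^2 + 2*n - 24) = (n - 1)/(n + 6)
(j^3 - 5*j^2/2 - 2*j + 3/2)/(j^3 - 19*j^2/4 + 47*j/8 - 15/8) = 4*(j + 1)/(4*j - 5)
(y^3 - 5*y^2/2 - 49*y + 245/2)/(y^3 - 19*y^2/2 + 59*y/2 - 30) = (y^2 - 49)/(y^2 - 7*y + 12)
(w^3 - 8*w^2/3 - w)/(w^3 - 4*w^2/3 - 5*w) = (3*w + 1)/(3*w + 5)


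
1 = 1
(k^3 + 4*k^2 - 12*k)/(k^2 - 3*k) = (k^2 + 4*k - 12)/(k - 3)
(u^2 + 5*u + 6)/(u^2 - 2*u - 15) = (u + 2)/(u - 5)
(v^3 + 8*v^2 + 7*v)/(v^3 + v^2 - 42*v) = (v + 1)/(v - 6)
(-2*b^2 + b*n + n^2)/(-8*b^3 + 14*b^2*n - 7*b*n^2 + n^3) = (2*b + n)/(8*b^2 - 6*b*n + n^2)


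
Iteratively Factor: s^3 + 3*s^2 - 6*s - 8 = (s + 4)*(s^2 - s - 2) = (s - 2)*(s + 4)*(s + 1)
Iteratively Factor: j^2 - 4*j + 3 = (j - 1)*(j - 3)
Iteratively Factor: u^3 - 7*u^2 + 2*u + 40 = (u + 2)*(u^2 - 9*u + 20) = (u - 4)*(u + 2)*(u - 5)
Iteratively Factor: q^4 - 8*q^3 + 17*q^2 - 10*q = (q - 2)*(q^3 - 6*q^2 + 5*q) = q*(q - 2)*(q^2 - 6*q + 5) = q*(q - 5)*(q - 2)*(q - 1)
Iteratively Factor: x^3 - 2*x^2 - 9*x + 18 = (x - 3)*(x^2 + x - 6) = (x - 3)*(x + 3)*(x - 2)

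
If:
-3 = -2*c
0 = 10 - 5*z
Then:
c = 3/2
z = 2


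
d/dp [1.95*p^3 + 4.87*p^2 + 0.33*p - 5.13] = 5.85*p^2 + 9.74*p + 0.33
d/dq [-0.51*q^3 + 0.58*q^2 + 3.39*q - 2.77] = -1.53*q^2 + 1.16*q + 3.39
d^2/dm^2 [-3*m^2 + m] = -6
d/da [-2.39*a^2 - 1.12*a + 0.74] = -4.78*a - 1.12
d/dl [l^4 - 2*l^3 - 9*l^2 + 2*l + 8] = 4*l^3 - 6*l^2 - 18*l + 2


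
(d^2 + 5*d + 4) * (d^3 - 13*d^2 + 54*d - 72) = d^5 - 8*d^4 - 7*d^3 + 146*d^2 - 144*d - 288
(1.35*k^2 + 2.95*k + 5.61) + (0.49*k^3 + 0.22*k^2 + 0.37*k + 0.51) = 0.49*k^3 + 1.57*k^2 + 3.32*k + 6.12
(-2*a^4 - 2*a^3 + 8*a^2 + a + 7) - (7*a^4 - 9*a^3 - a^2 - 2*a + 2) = -9*a^4 + 7*a^3 + 9*a^2 + 3*a + 5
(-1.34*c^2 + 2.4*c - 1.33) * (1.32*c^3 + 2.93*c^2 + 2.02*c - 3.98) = -1.7688*c^5 - 0.7582*c^4 + 2.5696*c^3 + 6.2843*c^2 - 12.2386*c + 5.2934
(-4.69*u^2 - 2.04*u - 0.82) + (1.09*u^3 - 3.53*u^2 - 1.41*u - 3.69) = 1.09*u^3 - 8.22*u^2 - 3.45*u - 4.51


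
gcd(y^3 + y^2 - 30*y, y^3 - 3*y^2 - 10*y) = y^2 - 5*y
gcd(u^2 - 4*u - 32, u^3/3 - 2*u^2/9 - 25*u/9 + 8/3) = 1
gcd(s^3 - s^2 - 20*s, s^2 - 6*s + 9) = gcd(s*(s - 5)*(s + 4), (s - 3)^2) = 1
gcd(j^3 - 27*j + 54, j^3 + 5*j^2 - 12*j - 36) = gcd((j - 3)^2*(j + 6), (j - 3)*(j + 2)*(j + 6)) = j^2 + 3*j - 18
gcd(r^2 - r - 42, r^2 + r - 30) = r + 6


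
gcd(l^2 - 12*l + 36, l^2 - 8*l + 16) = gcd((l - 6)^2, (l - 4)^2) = 1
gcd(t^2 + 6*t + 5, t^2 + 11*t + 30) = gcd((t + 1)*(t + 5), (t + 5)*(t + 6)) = t + 5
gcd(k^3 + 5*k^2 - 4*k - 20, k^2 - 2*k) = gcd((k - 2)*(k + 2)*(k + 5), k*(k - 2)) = k - 2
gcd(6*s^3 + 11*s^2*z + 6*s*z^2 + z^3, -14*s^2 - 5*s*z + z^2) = 2*s + z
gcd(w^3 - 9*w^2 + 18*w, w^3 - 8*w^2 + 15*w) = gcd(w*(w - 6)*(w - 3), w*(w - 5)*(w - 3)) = w^2 - 3*w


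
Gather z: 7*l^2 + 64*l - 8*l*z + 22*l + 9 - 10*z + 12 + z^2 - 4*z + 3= 7*l^2 + 86*l + z^2 + z*(-8*l - 14) + 24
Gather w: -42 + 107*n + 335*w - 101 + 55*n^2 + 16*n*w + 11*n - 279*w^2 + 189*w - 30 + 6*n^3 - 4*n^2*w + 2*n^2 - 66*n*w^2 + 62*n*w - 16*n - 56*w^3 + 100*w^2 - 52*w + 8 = 6*n^3 + 57*n^2 + 102*n - 56*w^3 + w^2*(-66*n - 179) + w*(-4*n^2 + 78*n + 472) - 165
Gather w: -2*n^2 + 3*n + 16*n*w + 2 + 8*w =-2*n^2 + 3*n + w*(16*n + 8) + 2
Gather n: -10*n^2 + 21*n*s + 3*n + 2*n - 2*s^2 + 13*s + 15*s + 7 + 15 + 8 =-10*n^2 + n*(21*s + 5) - 2*s^2 + 28*s + 30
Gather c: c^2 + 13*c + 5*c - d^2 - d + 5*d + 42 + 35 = c^2 + 18*c - d^2 + 4*d + 77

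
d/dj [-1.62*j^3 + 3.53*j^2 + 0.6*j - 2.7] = -4.86*j^2 + 7.06*j + 0.6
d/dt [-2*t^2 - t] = -4*t - 1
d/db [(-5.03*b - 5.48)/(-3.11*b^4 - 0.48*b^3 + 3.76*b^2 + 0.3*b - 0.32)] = (-46.9299*b^4 - 73.0*b^3 + 11.0216*b^2 + 41.2096*b + 3.2536)/(9.6721*b^8 + 2.9856*b^7 - 23.1568*b^6 - 5.4756*b^5 + 15.84*b^4 + 2.5632*b^3 - 2.3164*b^2 - 0.192*b + 0.1024)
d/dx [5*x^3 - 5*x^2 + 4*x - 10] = 15*x^2 - 10*x + 4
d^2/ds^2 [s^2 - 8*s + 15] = 2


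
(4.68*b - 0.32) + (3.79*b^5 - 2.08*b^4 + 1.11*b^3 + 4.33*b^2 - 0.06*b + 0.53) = 3.79*b^5 - 2.08*b^4 + 1.11*b^3 + 4.33*b^2 + 4.62*b + 0.21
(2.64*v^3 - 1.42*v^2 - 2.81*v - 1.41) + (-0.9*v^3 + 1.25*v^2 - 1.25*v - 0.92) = 1.74*v^3 - 0.17*v^2 - 4.06*v - 2.33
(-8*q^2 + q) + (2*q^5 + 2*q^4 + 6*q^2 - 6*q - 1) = 2*q^5 + 2*q^4 - 2*q^2 - 5*q - 1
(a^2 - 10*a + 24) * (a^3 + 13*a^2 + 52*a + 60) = a^5 + 3*a^4 - 54*a^3 - 148*a^2 + 648*a + 1440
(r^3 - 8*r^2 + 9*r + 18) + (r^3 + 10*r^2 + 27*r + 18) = 2*r^3 + 2*r^2 + 36*r + 36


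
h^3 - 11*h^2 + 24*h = h*(h - 8)*(h - 3)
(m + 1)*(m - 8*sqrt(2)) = m^2 - 8*sqrt(2)*m + m - 8*sqrt(2)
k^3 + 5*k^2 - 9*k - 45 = (k - 3)*(k + 3)*(k + 5)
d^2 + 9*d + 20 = (d + 4)*(d + 5)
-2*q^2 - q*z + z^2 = (-2*q + z)*(q + z)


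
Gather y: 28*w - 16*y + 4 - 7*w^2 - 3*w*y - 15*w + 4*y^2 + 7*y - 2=-7*w^2 + 13*w + 4*y^2 + y*(-3*w - 9) + 2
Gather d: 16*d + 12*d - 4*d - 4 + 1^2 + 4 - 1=24*d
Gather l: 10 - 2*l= 10 - 2*l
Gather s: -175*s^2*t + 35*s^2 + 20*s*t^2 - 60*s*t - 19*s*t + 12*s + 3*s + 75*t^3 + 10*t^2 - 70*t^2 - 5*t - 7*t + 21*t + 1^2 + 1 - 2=s^2*(35 - 175*t) + s*(20*t^2 - 79*t + 15) + 75*t^3 - 60*t^2 + 9*t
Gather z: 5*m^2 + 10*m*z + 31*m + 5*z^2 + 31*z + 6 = 5*m^2 + 31*m + 5*z^2 + z*(10*m + 31) + 6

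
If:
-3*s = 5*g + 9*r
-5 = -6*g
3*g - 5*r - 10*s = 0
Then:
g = 5/6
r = -59/90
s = 26/45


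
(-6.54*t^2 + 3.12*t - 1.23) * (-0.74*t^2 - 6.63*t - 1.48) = 4.8396*t^4 + 41.0514*t^3 - 10.0962*t^2 + 3.5373*t + 1.8204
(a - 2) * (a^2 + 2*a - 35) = a^3 - 39*a + 70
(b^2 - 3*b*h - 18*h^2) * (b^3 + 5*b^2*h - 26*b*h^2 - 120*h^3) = b^5 + 2*b^4*h - 59*b^3*h^2 - 132*b^2*h^3 + 828*b*h^4 + 2160*h^5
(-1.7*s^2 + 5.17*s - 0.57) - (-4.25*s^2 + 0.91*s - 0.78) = 2.55*s^2 + 4.26*s + 0.21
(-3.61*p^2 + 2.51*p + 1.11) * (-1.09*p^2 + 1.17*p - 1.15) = 3.9349*p^4 - 6.9596*p^3 + 5.8783*p^2 - 1.5878*p - 1.2765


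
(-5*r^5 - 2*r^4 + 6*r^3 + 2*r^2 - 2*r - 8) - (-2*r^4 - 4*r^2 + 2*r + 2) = -5*r^5 + 6*r^3 + 6*r^2 - 4*r - 10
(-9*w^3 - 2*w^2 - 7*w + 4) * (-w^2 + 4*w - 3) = 9*w^5 - 34*w^4 + 26*w^3 - 26*w^2 + 37*w - 12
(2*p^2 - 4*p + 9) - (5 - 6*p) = 2*p^2 + 2*p + 4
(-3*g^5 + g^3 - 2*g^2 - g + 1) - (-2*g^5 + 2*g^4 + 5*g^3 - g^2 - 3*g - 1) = -g^5 - 2*g^4 - 4*g^3 - g^2 + 2*g + 2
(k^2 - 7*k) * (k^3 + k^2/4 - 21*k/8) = k^5 - 27*k^4/4 - 35*k^3/8 + 147*k^2/8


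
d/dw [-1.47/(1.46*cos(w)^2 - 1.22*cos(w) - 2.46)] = (1.7934 - 4.2924*cos(w))*sin(w)/(-1.46*cos(w)^2 + 1.22*cos(w) + 2.46)^2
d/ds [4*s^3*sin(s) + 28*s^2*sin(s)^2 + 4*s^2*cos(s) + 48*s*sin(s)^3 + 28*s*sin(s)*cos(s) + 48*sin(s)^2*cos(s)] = 4*s^3*cos(s) + 8*s^2*sin(s) + 28*s^2*sin(2*s) + 44*s*cos(s) - 36*s*cos(3*s) + 28*s + 24*sin(s) + 14*sin(2*s) + 24*sin(3*s)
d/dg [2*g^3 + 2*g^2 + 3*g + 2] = 6*g^2 + 4*g + 3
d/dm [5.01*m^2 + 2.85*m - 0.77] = 10.02*m + 2.85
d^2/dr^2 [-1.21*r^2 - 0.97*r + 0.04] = -2.42000000000000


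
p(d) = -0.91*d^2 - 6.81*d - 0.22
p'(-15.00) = 20.49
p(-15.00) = -102.82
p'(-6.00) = 4.11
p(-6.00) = 7.88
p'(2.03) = -10.50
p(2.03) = -17.79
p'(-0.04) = -6.74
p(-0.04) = 0.05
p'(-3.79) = 0.09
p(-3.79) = 12.52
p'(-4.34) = 1.09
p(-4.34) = 12.20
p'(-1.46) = -4.15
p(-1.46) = 7.78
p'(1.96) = -10.38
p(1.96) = -17.06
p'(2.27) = -10.94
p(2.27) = -20.37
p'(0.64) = -7.97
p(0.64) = -4.95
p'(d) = -1.82*d - 6.81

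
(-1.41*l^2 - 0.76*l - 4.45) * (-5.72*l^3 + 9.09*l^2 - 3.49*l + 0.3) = 8.0652*l^5 - 8.4697*l^4 + 23.4665*l^3 - 38.2211*l^2 + 15.3025*l - 1.335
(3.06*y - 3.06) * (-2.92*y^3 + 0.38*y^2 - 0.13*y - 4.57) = -8.9352*y^4 + 10.098*y^3 - 1.5606*y^2 - 13.5864*y + 13.9842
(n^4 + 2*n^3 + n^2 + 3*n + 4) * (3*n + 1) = 3*n^5 + 7*n^4 + 5*n^3 + 10*n^2 + 15*n + 4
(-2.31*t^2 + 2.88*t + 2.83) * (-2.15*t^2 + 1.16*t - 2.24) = 4.9665*t^4 - 8.8716*t^3 + 2.4307*t^2 - 3.1684*t - 6.3392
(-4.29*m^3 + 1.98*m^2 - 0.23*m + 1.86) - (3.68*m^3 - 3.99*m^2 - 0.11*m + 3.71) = -7.97*m^3 + 5.97*m^2 - 0.12*m - 1.85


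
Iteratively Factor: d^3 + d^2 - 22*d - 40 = (d - 5)*(d^2 + 6*d + 8) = (d - 5)*(d + 2)*(d + 4)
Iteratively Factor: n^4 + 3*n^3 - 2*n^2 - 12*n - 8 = (n - 2)*(n^3 + 5*n^2 + 8*n + 4) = (n - 2)*(n + 2)*(n^2 + 3*n + 2) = (n - 2)*(n + 2)^2*(n + 1)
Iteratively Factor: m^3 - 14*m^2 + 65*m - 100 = (m - 5)*(m^2 - 9*m + 20) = (m - 5)*(m - 4)*(m - 5)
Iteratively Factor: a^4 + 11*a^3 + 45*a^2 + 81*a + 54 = (a + 2)*(a^3 + 9*a^2 + 27*a + 27) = (a + 2)*(a + 3)*(a^2 + 6*a + 9) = (a + 2)*(a + 3)^2*(a + 3)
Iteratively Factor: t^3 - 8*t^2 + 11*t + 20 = (t + 1)*(t^2 - 9*t + 20) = (t - 4)*(t + 1)*(t - 5)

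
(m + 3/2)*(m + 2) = m^2 + 7*m/2 + 3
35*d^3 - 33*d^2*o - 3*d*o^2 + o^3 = (-7*d + o)*(-d + o)*(5*d + o)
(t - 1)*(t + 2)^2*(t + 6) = t^4 + 9*t^3 + 18*t^2 - 4*t - 24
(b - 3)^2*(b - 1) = b^3 - 7*b^2 + 15*b - 9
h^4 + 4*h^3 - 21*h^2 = h^2*(h - 3)*(h + 7)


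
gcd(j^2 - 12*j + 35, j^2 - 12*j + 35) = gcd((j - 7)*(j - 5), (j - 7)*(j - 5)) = j^2 - 12*j + 35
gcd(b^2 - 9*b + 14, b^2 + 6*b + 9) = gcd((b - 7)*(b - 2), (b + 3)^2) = 1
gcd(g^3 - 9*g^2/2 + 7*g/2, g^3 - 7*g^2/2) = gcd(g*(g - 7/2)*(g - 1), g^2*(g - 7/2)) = g^2 - 7*g/2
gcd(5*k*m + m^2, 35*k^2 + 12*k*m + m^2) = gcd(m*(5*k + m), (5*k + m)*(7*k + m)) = 5*k + m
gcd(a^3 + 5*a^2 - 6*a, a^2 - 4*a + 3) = a - 1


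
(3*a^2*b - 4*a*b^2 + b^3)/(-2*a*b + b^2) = (-3*a^2 + 4*a*b - b^2)/(2*a - b)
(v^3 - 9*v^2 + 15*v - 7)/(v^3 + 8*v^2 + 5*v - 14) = (v^2 - 8*v + 7)/(v^2 + 9*v + 14)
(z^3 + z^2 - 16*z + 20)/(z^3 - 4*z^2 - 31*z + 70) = (z - 2)/(z - 7)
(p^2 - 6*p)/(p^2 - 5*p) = (p - 6)/(p - 5)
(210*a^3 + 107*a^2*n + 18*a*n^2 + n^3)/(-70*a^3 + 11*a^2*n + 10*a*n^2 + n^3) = (-6*a - n)/(2*a - n)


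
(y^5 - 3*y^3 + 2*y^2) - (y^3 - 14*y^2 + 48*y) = y^5 - 4*y^3 + 16*y^2 - 48*y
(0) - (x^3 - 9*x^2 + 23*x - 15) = -x^3 + 9*x^2 - 23*x + 15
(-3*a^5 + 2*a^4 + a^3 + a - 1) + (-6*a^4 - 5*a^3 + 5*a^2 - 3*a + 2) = -3*a^5 - 4*a^4 - 4*a^3 + 5*a^2 - 2*a + 1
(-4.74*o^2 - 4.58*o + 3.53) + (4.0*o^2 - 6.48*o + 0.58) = -0.74*o^2 - 11.06*o + 4.11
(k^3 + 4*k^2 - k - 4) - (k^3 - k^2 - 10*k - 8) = 5*k^2 + 9*k + 4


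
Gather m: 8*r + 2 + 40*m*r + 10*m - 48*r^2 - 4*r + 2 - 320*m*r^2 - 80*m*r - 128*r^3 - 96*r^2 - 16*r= m*(-320*r^2 - 40*r + 10) - 128*r^3 - 144*r^2 - 12*r + 4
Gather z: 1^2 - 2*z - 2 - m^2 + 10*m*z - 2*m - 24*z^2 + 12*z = -m^2 - 2*m - 24*z^2 + z*(10*m + 10) - 1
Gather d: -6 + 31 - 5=20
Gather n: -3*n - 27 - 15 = -3*n - 42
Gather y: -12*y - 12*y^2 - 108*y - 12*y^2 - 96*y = -24*y^2 - 216*y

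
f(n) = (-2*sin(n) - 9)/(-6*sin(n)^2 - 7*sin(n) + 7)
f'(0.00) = -1.57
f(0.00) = -1.29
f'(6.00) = -0.64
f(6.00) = -0.99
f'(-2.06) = -0.06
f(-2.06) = -0.85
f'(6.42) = -2.59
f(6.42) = -1.56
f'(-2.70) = 0.38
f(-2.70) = -0.92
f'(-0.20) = -0.83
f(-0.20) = -1.06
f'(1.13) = -4.38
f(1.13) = 2.55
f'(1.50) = -0.39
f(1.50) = 1.85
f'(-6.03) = -4.28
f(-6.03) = -1.95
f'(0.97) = -12.07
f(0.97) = 3.73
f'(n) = (12*sin(n)*cos(n) + 7*cos(n))*(-2*sin(n) - 9)/(-6*sin(n)^2 - 7*sin(n) + 7)^2 - 2*cos(n)/(-6*sin(n)^2 - 7*sin(n) + 7)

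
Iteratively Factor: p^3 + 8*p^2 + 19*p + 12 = (p + 4)*(p^2 + 4*p + 3) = (p + 1)*(p + 4)*(p + 3)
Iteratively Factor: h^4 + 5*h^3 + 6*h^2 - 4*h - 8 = (h - 1)*(h^3 + 6*h^2 + 12*h + 8) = (h - 1)*(h + 2)*(h^2 + 4*h + 4) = (h - 1)*(h + 2)^2*(h + 2)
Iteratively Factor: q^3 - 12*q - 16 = (q + 2)*(q^2 - 2*q - 8) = (q - 4)*(q + 2)*(q + 2)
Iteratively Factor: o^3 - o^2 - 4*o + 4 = (o - 1)*(o^2 - 4) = (o - 2)*(o - 1)*(o + 2)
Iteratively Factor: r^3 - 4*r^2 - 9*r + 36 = (r - 4)*(r^2 - 9) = (r - 4)*(r - 3)*(r + 3)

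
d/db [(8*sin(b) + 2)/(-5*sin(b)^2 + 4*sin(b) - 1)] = 4*(10*sin(b)^2 + 5*sin(b) - 4)*cos(b)/(5*sin(b)^2 - 4*sin(b) + 1)^2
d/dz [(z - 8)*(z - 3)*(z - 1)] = 3*z^2 - 24*z + 35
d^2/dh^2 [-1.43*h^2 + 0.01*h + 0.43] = -2.86000000000000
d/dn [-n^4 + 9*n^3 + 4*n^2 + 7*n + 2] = -4*n^3 + 27*n^2 + 8*n + 7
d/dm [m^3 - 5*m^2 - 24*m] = 3*m^2 - 10*m - 24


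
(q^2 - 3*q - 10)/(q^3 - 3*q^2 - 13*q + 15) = (q + 2)/(q^2 + 2*q - 3)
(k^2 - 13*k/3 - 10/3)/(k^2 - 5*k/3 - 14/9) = 3*(k - 5)/(3*k - 7)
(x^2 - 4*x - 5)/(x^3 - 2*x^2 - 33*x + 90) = (x + 1)/(x^2 + 3*x - 18)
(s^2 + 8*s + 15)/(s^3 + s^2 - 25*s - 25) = (s + 3)/(s^2 - 4*s - 5)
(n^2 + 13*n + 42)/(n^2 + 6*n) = (n + 7)/n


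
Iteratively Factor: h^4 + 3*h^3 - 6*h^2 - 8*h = (h - 2)*(h^3 + 5*h^2 + 4*h) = (h - 2)*(h + 4)*(h^2 + h) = h*(h - 2)*(h + 4)*(h + 1)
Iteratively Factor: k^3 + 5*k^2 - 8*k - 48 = (k - 3)*(k^2 + 8*k + 16) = (k - 3)*(k + 4)*(k + 4)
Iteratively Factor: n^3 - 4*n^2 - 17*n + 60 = (n - 5)*(n^2 + n - 12) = (n - 5)*(n - 3)*(n + 4)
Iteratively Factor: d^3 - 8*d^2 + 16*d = (d - 4)*(d^2 - 4*d) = (d - 4)^2*(d)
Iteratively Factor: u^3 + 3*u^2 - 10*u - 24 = (u - 3)*(u^2 + 6*u + 8) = (u - 3)*(u + 2)*(u + 4)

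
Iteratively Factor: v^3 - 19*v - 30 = (v + 3)*(v^2 - 3*v - 10) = (v - 5)*(v + 3)*(v + 2)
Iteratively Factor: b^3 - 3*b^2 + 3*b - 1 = (b - 1)*(b^2 - 2*b + 1) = (b - 1)^2*(b - 1)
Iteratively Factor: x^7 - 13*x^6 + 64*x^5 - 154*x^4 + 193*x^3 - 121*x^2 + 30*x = (x - 2)*(x^6 - 11*x^5 + 42*x^4 - 70*x^3 + 53*x^2 - 15*x) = (x - 2)*(x - 1)*(x^5 - 10*x^4 + 32*x^3 - 38*x^2 + 15*x) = (x - 2)*(x - 1)^2*(x^4 - 9*x^3 + 23*x^2 - 15*x) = (x - 2)*(x - 1)^3*(x^3 - 8*x^2 + 15*x) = (x - 3)*(x - 2)*(x - 1)^3*(x^2 - 5*x) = (x - 5)*(x - 3)*(x - 2)*(x - 1)^3*(x)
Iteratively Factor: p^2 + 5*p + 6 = (p + 3)*(p + 2)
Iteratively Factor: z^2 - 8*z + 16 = (z - 4)*(z - 4)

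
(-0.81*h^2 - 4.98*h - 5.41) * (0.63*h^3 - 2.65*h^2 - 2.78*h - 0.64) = -0.5103*h^5 - 0.9909*h^4 + 12.0405*h^3 + 28.6993*h^2 + 18.227*h + 3.4624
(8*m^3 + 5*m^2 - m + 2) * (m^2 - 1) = 8*m^5 + 5*m^4 - 9*m^3 - 3*m^2 + m - 2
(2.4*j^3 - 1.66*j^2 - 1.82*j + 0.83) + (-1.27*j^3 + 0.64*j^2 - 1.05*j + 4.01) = 1.13*j^3 - 1.02*j^2 - 2.87*j + 4.84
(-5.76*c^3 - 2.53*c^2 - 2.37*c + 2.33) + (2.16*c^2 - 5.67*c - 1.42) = -5.76*c^3 - 0.37*c^2 - 8.04*c + 0.91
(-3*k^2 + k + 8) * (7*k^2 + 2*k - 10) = -21*k^4 + k^3 + 88*k^2 + 6*k - 80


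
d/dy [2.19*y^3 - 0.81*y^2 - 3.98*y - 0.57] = 6.57*y^2 - 1.62*y - 3.98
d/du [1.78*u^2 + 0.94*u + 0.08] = 3.56*u + 0.94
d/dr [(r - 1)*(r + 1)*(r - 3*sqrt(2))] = 3*r^2 - 6*sqrt(2)*r - 1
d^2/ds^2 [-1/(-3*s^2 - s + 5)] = 2*(-9*s^2 - 3*s + (6*s + 1)^2 + 15)/(3*s^2 + s - 5)^3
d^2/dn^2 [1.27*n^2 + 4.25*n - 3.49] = 2.54000000000000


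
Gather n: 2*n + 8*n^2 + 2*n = 8*n^2 + 4*n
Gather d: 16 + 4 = 20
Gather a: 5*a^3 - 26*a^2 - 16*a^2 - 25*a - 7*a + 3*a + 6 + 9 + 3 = 5*a^3 - 42*a^2 - 29*a + 18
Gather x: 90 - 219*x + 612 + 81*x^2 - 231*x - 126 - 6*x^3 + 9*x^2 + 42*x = -6*x^3 + 90*x^2 - 408*x + 576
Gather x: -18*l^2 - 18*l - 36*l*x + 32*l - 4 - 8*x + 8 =-18*l^2 + 14*l + x*(-36*l - 8) + 4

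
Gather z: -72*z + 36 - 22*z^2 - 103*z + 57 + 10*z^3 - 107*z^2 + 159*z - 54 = 10*z^3 - 129*z^2 - 16*z + 39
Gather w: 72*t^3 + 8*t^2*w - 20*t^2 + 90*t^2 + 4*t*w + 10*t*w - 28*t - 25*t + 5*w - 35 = 72*t^3 + 70*t^2 - 53*t + w*(8*t^2 + 14*t + 5) - 35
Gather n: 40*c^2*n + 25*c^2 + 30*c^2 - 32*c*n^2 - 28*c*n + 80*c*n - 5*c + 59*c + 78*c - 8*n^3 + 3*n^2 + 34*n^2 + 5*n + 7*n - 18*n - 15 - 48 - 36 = 55*c^2 + 132*c - 8*n^3 + n^2*(37 - 32*c) + n*(40*c^2 + 52*c - 6) - 99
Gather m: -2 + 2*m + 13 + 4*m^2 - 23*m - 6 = 4*m^2 - 21*m + 5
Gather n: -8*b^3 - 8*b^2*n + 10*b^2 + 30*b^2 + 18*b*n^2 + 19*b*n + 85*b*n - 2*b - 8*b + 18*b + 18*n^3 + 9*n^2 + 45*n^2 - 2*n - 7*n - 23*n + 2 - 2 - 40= -8*b^3 + 40*b^2 + 8*b + 18*n^3 + n^2*(18*b + 54) + n*(-8*b^2 + 104*b - 32) - 40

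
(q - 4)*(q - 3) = q^2 - 7*q + 12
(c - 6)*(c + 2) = c^2 - 4*c - 12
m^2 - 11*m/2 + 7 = (m - 7/2)*(m - 2)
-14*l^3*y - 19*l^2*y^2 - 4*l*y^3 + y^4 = y*(-7*l + y)*(l + y)*(2*l + y)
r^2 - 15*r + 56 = (r - 8)*(r - 7)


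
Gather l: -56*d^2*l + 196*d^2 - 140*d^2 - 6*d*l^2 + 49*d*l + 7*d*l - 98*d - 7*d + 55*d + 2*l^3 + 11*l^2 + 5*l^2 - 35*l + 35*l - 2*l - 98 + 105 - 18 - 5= 56*d^2 - 50*d + 2*l^3 + l^2*(16 - 6*d) + l*(-56*d^2 + 56*d - 2) - 16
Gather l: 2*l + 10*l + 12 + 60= 12*l + 72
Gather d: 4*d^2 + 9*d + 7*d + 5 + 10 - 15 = 4*d^2 + 16*d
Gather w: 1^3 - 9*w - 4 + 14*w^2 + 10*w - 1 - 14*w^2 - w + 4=0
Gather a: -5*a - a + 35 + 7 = 42 - 6*a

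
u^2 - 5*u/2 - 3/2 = (u - 3)*(u + 1/2)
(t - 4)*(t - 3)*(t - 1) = t^3 - 8*t^2 + 19*t - 12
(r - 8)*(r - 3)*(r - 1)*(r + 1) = r^4 - 11*r^3 + 23*r^2 + 11*r - 24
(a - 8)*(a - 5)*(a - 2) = a^3 - 15*a^2 + 66*a - 80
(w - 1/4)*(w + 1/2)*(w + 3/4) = w^3 + w^2 + w/16 - 3/32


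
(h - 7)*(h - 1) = h^2 - 8*h + 7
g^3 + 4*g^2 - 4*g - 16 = (g - 2)*(g + 2)*(g + 4)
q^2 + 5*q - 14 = (q - 2)*(q + 7)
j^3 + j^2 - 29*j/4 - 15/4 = (j - 5/2)*(j + 1/2)*(j + 3)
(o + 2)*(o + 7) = o^2 + 9*o + 14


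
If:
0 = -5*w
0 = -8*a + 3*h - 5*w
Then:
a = 3*h/8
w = 0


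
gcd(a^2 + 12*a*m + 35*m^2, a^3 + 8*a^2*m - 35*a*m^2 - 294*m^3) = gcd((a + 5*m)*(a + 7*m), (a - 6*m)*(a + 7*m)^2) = a + 7*m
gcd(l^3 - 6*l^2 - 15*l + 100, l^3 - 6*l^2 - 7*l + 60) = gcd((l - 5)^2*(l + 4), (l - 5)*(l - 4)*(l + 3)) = l - 5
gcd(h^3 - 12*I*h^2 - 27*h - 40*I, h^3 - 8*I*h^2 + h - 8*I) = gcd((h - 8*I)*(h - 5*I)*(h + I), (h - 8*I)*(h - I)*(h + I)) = h^2 - 7*I*h + 8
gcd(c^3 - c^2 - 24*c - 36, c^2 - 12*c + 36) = c - 6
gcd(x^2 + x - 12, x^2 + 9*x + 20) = x + 4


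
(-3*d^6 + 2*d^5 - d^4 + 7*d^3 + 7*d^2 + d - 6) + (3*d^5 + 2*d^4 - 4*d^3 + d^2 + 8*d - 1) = -3*d^6 + 5*d^5 + d^4 + 3*d^3 + 8*d^2 + 9*d - 7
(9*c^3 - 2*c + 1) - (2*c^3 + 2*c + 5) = 7*c^3 - 4*c - 4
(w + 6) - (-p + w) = p + 6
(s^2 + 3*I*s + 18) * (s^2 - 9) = s^4 + 3*I*s^3 + 9*s^2 - 27*I*s - 162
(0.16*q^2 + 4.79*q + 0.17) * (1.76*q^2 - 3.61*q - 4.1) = 0.2816*q^4 + 7.8528*q^3 - 17.6487*q^2 - 20.2527*q - 0.697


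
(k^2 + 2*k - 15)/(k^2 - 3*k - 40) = (k - 3)/(k - 8)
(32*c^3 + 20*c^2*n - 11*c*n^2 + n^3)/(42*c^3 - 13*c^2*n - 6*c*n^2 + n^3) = (32*c^3 + 20*c^2*n - 11*c*n^2 + n^3)/(42*c^3 - 13*c^2*n - 6*c*n^2 + n^3)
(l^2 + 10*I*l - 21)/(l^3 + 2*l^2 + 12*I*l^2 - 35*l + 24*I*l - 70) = (l + 3*I)/(l^2 + l*(2 + 5*I) + 10*I)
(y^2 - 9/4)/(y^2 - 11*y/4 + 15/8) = 2*(2*y + 3)/(4*y - 5)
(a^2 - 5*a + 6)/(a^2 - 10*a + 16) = (a - 3)/(a - 8)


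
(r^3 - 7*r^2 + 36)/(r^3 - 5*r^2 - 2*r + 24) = (r - 6)/(r - 4)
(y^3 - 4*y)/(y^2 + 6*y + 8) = y*(y - 2)/(y + 4)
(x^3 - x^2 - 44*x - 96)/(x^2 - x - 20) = (x^2 - 5*x - 24)/(x - 5)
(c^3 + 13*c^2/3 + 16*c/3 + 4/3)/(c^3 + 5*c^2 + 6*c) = (3*c^2 + 7*c + 2)/(3*c*(c + 3))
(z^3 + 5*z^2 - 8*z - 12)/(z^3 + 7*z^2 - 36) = (z + 1)/(z + 3)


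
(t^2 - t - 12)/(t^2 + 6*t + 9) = (t - 4)/(t + 3)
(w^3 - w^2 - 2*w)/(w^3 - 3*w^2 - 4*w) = (w - 2)/(w - 4)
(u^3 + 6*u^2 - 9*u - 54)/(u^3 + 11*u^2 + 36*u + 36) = (u - 3)/(u + 2)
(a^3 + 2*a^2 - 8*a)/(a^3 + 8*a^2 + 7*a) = (a^2 + 2*a - 8)/(a^2 + 8*a + 7)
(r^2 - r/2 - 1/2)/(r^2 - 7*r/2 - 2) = (r - 1)/(r - 4)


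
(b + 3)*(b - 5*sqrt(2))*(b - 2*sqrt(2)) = b^3 - 7*sqrt(2)*b^2 + 3*b^2 - 21*sqrt(2)*b + 20*b + 60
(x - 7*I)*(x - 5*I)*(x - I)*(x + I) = x^4 - 12*I*x^3 - 34*x^2 - 12*I*x - 35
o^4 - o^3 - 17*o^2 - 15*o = o*(o - 5)*(o + 1)*(o + 3)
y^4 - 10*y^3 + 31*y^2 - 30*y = y*(y - 5)*(y - 3)*(y - 2)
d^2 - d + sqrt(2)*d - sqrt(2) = (d - 1)*(d + sqrt(2))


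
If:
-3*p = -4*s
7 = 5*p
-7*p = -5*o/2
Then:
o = 98/25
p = 7/5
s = 21/20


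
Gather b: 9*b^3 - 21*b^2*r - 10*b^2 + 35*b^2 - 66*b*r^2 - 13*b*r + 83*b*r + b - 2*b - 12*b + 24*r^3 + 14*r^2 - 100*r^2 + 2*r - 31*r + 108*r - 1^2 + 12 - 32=9*b^3 + b^2*(25 - 21*r) + b*(-66*r^2 + 70*r - 13) + 24*r^3 - 86*r^2 + 79*r - 21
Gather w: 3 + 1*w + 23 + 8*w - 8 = 9*w + 18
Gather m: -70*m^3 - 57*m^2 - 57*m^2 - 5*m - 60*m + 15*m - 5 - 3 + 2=-70*m^3 - 114*m^2 - 50*m - 6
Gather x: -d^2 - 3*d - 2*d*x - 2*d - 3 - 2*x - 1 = -d^2 - 5*d + x*(-2*d - 2) - 4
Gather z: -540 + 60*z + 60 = 60*z - 480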